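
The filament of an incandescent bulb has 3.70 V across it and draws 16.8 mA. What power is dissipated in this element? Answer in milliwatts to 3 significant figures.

Both the voltage across and the current through the element are known, so P = V I applies directly.
P = 3.70 V × 0.01680 A = 0.06216 W

62.2 mW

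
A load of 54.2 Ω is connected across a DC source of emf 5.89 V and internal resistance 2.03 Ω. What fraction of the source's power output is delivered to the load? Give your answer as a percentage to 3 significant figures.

96.4 %

The source delivers εI, of which I²R reaches the load and I²r is lost; since I is common, η = R/(R+r).
η = R / (R + r) = 54.2 / (54.2 + 2.03) = 0.9639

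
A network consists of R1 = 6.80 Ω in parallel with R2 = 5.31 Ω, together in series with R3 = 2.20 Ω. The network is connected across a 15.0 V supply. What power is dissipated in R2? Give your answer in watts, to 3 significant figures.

First find R_p for the parallel pair, then treat R_p + R3 as a series loop.
R_p = (6.80×5.31)/(6.80+5.31) = 2.982 Ω
R_total = R_p + 2.20 = 2.982 + 2.20 = 5.182 Ω
I = V / R_total = 15.0 / 5.182 = 2.895 A
Voltage across the parallel pair: V_p = I × R_p = 2.895 × 2.982 = 8.631 V
R2 sits across V_p; its power is V_p²/R.
P_R2 = (8.631)² / 5.31 = 14.03 W

14.0 W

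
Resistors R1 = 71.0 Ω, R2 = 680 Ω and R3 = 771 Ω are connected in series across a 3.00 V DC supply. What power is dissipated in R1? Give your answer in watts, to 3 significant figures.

0.000276 W

Every series element carries the same I. Get I from the total resistance, then P = I² × R1.
R_total = 71.0 + 680 + 771 = 1522 Ω
I = V / R_total = 3.00 / 1522 = 0.001971 A
P_R1 = I² × R1 = (0.001971)² × 71.0 = 0.0002758 W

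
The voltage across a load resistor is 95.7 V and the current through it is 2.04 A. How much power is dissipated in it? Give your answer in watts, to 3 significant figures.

195 W

V and I are known directly — P = V I, no intermediate step needed.
P = 95.7 V × 2.040 A = 195.2 W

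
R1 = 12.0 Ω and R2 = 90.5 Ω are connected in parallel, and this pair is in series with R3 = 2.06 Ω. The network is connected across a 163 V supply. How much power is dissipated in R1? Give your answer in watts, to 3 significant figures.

1550 W

Reduce the parallel combination to a single R_p; the circuit then becomes R_p in series with the remaining resistor.
R_p = (12.0×90.5)/(12.0+90.5) = 10.60 Ω
R_total = R_p + 2.06 = 10.60 + 2.06 = 12.66 Ω
I = V / R_total = 163 / 12.66 = 12.88 A
Voltage across the parallel pair: V_p = I × R_p = 12.88 × 10.60 = 136.5 V
R1 has V_p across it, so P = V_p²/R1.
P_R1 = (136.5)² / 12.0 = 1552 W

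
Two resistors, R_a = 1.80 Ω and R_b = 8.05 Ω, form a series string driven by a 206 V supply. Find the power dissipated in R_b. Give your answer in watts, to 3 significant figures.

3520 W

Every series element carries the same I. Get I from the total resistance, then P = I² × R_b.
R_total = 1.80 + 8.05 = 9.850 Ω
I = V / R_total = 206 / 9.850 = 20.91 A
P_R_b = I² × R_b = (20.91)² × 8.05 = 3521 W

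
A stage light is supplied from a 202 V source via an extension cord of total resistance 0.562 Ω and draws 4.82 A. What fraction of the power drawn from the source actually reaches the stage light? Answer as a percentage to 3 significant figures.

98.7 %

The extension cord carries the full 4.82 A.
P_line = I² R_line = (4.820)² × 0.562 = 13.06 W
P_source = V I = 202 × 4.820 = 973.6 W; P_load = 960.6 W
η = P_load / P_source = 960.6 / 973.6 = 0.9866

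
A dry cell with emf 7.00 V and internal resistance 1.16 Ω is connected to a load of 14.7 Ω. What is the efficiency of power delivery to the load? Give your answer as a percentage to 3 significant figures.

92.7 %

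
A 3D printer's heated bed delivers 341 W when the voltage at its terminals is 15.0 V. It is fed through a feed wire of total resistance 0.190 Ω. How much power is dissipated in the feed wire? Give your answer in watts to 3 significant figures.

The feed wire and load are in series, so the same current flows in both; the loss is I²R_line.
I = P / V = 341 / 15.0 = 22.73 A through the feed wire.
P_line = I² R_line = (22.73)² × 0.190 = 98.19 W

98.2 W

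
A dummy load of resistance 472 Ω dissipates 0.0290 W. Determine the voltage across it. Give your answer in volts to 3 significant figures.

Rearranging the power relation for the two known quantities gives V = √(P R).
V = √(0.0290 × 472) = 3.700 V

3.70 V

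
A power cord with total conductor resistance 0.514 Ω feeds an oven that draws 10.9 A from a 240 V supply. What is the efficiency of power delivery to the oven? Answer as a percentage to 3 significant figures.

The power cord carries the full 10.9 A.
P_line = I² R_line = (10.90)² × 0.514 = 61.07 W
P_source = V I = 240 × 10.90 = 2616 W; P_load = 2555 W
η = P_load / P_source = 2555 / 2616 = 0.9767

97.7 %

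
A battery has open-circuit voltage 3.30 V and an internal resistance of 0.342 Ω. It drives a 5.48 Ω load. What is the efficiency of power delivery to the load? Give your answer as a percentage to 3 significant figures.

The source delivers εI, of which I²R reaches the load and I²r is lost; since I is common, η = R/(R+r).
η = R / (R + r) = 5.48 / (5.48 + 0.342) = 0.9413

94.1 %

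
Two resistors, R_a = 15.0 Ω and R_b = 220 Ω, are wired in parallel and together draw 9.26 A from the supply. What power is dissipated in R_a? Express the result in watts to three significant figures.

Only the total current is stated, so first find the parallel equivalent to get the voltage across the combination.
1/R_eq = 1/15.0 + 1/220 ⇒ R_eq = 14.04 Ω
V = I_total × R_eq = 9.260 × 14.04 = 130.0 V
P_R_a = V² / R_a = (130.0)² / 15.0 = 1127 W

1130 W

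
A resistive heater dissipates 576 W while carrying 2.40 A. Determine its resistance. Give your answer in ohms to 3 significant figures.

100 Ω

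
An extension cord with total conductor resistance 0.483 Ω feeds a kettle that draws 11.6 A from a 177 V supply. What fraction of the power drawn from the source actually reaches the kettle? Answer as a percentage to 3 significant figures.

The extension cord carries the full 11.6 A.
P_line = I² R_line = (11.60)² × 0.483 = 64.99 W
P_source = V I = 177 × 11.60 = 2053 W; P_load = 1988 W
η = P_load / P_source = 1988 / 2053 = 0.9683

96.8 %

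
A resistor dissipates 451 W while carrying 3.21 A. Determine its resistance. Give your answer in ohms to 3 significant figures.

43.8 Ω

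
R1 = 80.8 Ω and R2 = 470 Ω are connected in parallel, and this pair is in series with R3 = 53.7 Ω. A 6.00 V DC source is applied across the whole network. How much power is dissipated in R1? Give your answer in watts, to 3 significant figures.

0.141 W

Combine R1 and R2 into their parallel equivalent first, reducing the network to two series resistors.
R_p = (80.8×470)/(80.8+470) = 68.95 Ω
R_total = R_p + 53.7 = 68.95 + 53.7 = 122.6 Ω
I = V / R_total = 6.00 / 122.6 = 0.04892 A
Voltage across the parallel pair: V_p = I × R_p = 0.04892 × 68.95 = 3.373 V
Use P = V²/R for R1 with V = V_p.
P_R1 = (3.373)² / 80.8 = 0.1408 W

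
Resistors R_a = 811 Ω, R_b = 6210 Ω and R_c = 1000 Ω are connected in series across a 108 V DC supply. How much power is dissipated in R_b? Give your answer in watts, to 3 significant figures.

1.13 W

Every series element carries the same I. Get I from the total resistance, then P = I² × R_b.
R_total = 811 + 6210 + 1000 = 8021 Ω
I = V / R_total = 108 / 8021 = 0.01346 A
P_R_b = I² × R_b = (0.01346)² × 6210 = 1.126 W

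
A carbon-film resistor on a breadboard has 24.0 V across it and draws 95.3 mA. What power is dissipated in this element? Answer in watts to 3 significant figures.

2.29 W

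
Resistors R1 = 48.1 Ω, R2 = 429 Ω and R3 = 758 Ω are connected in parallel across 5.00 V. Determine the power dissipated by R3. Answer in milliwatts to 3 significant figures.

33.0 mW

Each parallel branch sees the full supply voltage, so P = V²/R applies directly to the target branch.
P_R3 = V² / R3 = (5.00)² / 758 Ω = 0.03298 W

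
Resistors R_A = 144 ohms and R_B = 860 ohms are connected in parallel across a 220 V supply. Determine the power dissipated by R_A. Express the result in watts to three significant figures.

336 W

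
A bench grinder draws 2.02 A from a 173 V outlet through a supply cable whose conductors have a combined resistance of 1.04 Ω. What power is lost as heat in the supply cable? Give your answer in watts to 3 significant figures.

4.24 W

Line loss is just I²R for the cable — we know both I and R_line directly.
The supply cable carries the full 2.02 A.
P_line = I² R_line = (2.020)² × 1.04 = 4.244 W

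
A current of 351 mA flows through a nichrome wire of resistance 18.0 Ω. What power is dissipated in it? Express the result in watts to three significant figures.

2.22 W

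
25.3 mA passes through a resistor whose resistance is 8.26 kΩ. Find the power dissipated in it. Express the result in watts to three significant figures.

The current through and the resistance of the element are both given; use P = I²R.
P = (0.02530 A)² × 8260 Ω = 5.287 W

5.29 W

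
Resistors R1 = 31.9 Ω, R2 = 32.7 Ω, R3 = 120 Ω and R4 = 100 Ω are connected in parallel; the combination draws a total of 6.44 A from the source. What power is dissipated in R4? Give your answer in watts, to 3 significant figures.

64.4 W

We need the common branch voltage; get it from I_total × R_eq, then P = V²/R for the branch.
1/R_eq = 1/31.9 + 1/32.7 + 1/120 + 1/100 ⇒ R_eq = 12.46 Ω
V = I_total × R_eq = 6.440 × 12.46 = 80.24 V
P_R4 = V² / R4 = (80.24)² / 100 = 64.38 W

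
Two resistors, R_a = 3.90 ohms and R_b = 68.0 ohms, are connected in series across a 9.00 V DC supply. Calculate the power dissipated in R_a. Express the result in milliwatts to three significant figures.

61.1 mW

Series elements share the same current, so find I first, then use P = I²R.
R_total = 3.90 + 68.0 = 71.90 Ω
I = V / R_total = 9.00 / 71.90 = 0.1252 A
P_R_a = I² × R_a = (0.1252)² × 3.90 = 0.06111 W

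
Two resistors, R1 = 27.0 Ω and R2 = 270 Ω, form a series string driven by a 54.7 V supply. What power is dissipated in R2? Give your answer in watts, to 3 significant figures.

9.16 W

Series elements share the same current, so find I first, then use P = I²R.
R_total = 27.0 + 270 = 297.0 Ω
I = V / R_total = 54.7 / 297.0 = 0.1842 A
P_R2 = I² × R2 = (0.1842)² × 270 = 9.159 W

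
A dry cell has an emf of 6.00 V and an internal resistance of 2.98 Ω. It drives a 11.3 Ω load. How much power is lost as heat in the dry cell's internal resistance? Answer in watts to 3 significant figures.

0.526 W

The source's internal resistance is just another series element carrying I; its dissipation is I²r.
I = ε / (r + R) = 6.00 / (2.98 + 11.3) = 0.4202 A
P_int = I² r = (0.4202)² × 2.98 = 0.5261 W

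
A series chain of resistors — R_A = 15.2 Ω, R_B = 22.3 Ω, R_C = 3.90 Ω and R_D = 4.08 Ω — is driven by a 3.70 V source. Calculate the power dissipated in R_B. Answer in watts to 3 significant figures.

0.148 W

Since the resistors are in series they all carry the loop current I = V/R_total; the power in any one is I²R.
R_total = 15.2 + 22.3 + 3.90 + 4.08 = 45.48 Ω
I = V / R_total = 3.70 / 45.48 = 0.08135 A
P_R_B = I² × R_B = (0.08135)² × 22.3 = 0.1476 W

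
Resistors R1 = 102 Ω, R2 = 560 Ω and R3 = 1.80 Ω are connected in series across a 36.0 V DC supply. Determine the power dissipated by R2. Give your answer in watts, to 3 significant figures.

In a series string the same current flows through every resistor — find that current, then P = I²R for the one we want.
R_total = 102 + 560 + 1.80 = 663.8 Ω
I = V / R_total = 36.0 / 663.8 = 0.05423 A
P_R2 = I² × R2 = (0.05423)² × 560 = 1.647 W

1.65 W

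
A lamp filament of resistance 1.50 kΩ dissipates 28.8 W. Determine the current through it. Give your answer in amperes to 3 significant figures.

Rearranging the power relation for the two known quantities gives I = √(P / R).
I = √(28.8 / 1500) = 0.1386 A

0.139 A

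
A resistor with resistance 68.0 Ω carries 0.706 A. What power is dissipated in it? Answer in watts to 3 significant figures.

33.9 W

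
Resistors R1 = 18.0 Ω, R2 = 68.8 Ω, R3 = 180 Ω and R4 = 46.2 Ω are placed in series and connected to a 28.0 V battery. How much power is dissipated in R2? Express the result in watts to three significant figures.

Series elements share the same current, so find I first, then use P = I²R.
R_total = 18.0 + 68.8 + 180 + 46.2 = 313.0 Ω
I = V / R_total = 28.0 / 313.0 = 0.08946 A
P_R2 = I² × R2 = (0.08946)² × 68.8 = 0.5506 W

0.551 W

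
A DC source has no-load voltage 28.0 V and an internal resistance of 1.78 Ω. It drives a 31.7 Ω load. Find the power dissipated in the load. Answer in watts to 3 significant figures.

The internal resistance and the load are in series, so the same I flows through both; get I from ε/(r+R), then I²R for the load.
I = ε / (r + R) = 28.0 / (1.78 + 31.7) = 0.8363 A
P_load = I² R = (0.8363)² × 31.7 = 22.17 W

22.2 W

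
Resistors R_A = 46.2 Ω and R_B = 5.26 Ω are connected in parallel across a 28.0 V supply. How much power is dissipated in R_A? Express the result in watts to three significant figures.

17.0 W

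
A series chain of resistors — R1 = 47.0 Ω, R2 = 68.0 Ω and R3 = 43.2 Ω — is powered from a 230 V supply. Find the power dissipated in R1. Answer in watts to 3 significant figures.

The current is common to all series resistors; compute it, then apply P = I²R for the target.
R_total = 47.0 + 68.0 + 43.2 = 158.2 Ω
I = V / R_total = 230 / 158.2 = 1.454 A
P_R1 = I² × R1 = (1.454)² × 47.0 = 99.34 W

99.3 W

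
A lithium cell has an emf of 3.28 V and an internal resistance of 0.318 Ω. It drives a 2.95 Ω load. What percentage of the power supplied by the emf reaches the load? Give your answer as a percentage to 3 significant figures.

90.3 %

η = P_load/(P_load+P_int) = I²R/(I²R+I²r) = R/(R+r) — the I² cancels for series elements.
η = R / (R + r) = 2.95 / (2.95 + 0.318) = 0.9027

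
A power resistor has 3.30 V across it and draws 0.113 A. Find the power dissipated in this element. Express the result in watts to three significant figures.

0.373 W

V and I are known directly — P = V I, no intermediate step needed.
P = 3.30 V × 0.1130 A = 0.3729 W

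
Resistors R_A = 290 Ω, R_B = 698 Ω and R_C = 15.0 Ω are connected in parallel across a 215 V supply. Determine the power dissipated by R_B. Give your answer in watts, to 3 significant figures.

66.2 W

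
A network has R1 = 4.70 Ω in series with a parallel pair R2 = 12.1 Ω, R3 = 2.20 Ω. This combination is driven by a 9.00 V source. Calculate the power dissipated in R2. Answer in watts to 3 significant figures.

0.539 W

Reduce the parallel pair to R_p first; the network is then a simple series string.
R_p = (12.1×2.20)/(12.1+2.20) = 1.862 Ω
R_total = 4.70 + 1.862 = 6.562 Ω
I = V / R_total = 9.00 / 6.562 = 1.372 A
Voltage across the parallel pair: V_p = I × R_p = 1.372 × 1.862 = 2.553 V
With V_p across R2, its power is V_p²/R2.
P_R2 = (2.553)² / 12.1 = 0.5388 W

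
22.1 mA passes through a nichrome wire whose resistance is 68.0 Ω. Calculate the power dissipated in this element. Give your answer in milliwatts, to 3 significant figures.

33.2 mW

With I and R stated, P = I²R applies in one step.
P = (0.02210 A)² × 68.0 Ω = 0.03321 W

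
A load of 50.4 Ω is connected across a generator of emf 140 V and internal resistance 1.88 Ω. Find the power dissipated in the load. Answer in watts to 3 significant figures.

361 W

Find the circuit current first, then P = I²R for the load (series elements share I).
I = ε / (r + R) = 140 / (1.88 + 50.4) = 2.678 A
P_load = I² R = (2.678)² × 50.4 = 361.4 W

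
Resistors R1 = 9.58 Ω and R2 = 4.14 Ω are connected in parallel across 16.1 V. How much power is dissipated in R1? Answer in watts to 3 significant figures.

27.1 W

R1 sits directly across the source, so P = V²/R with V = 16.1 V.
P_R1 = V² / R1 = (16.1)² / 9.58 Ω = 27.06 W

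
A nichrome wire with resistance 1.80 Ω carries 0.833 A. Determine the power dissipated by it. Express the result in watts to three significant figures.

1.25 W

With I and R stated, P = I²R applies in one step.
P = (0.8330 A)² × 1.80 Ω = 1.249 W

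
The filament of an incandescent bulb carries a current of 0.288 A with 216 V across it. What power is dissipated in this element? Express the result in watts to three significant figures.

With V and I both given, power follows immediately from P = V I.
P = 216 V × 0.2880 A = 62.21 W

62.2 W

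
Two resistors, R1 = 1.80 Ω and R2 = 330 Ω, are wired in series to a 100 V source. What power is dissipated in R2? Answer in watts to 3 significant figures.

The current is common to all series resistors; compute it, then apply P = I²R for the target.
R_total = 1.80 + 330 = 331.8 Ω
I = V / R_total = 100 / 331.8 = 0.3014 A
P_R2 = I² × R2 = (0.3014)² × 330 = 29.98 W

30.0 W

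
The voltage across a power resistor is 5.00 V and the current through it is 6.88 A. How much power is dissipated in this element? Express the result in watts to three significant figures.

Both the voltage across and the current through the element are known, so P = V I applies directly.
P = 5.00 V × 6.880 A = 34.40 W

34.4 W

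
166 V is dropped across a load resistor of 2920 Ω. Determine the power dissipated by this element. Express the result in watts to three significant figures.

9.44 W

With V across and R both known, P = V²/R gives the dissipation directly.
P = (166 V)² / 2920 Ω = 9.437 W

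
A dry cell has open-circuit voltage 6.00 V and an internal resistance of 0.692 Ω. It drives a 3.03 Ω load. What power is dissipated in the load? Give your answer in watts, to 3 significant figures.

With r and R in series, I = ε/(r+R); the load dissipates I²R.
I = ε / (r + R) = 6.00 / (0.692 + 3.03) = 1.612 A
P_load = I² R = (1.612)² × 3.03 = 7.874 W

7.87 W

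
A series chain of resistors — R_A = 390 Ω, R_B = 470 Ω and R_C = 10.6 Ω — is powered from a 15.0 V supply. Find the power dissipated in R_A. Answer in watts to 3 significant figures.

The current is common to all series resistors; compute it, then apply P = I²R for the target.
R_total = 390 + 470 + 10.6 = 870.6 Ω
I = V / R_total = 15.0 / 870.6 = 0.01723 A
P_R_A = I² × R_A = (0.01723)² × 390 = 0.1158 W

0.116 W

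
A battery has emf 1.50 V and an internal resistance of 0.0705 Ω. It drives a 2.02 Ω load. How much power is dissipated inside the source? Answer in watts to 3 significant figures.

0.0363 W

The source's internal resistance is just another series element carrying I; its dissipation is I²r.
I = ε / (r + R) = 1.50 / (0.0705 + 2.02) = 0.7175 A
P_int = I² r = (0.7175)² × 0.0705 = 0.03630 W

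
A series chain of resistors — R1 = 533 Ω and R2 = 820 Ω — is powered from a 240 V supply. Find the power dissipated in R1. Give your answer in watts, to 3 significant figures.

16.8 W

Since the resistors are in series they all carry the loop current I = V/R_total; the power in any one is I²R.
R_total = 533 + 820 = 1353 Ω
I = V / R_total = 240 / 1353 = 0.1774 A
P_R1 = I² × R1 = (0.1774)² × 533 = 16.77 W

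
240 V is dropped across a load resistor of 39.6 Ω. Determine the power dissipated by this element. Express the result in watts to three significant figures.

1450 W

Voltage and resistance are given, so P = V²/R is the one-step route.
P = (240 V)² / 39.6 Ω = 1455 W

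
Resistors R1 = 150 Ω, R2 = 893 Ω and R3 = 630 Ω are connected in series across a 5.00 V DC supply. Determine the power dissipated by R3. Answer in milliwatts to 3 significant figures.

5.63 mW

Every series element carries the same I. Get I from the total resistance, then P = I² × R3.
R_total = 150 + 893 + 630 = 1673 Ω
I = V / R_total = 5.00 / 1673 = 0.002989 A
P_R3 = I² × R3 = (0.002989)² × 630 = 0.005627 W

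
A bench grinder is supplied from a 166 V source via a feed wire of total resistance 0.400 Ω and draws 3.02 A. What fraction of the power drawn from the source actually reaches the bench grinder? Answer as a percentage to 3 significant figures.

99.3 %

The feed wire carries the full 3.02 A.
P_line = I² R_line = (3.020)² × 0.400 = 3.648 W
P_source = V I = 166 × 3.020 = 501.3 W; P_load = 497.7 W
η = P_load / P_source = 497.7 / 501.3 = 0.9927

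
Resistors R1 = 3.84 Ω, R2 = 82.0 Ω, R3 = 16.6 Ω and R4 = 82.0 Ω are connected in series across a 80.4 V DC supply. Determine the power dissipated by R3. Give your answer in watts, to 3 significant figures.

Series elements share the same current, so find I first, then use P = I²R.
R_total = 3.84 + 82.0 + 16.6 + 82.0 = 184.4 Ω
I = V / R_total = 80.4 / 184.4 = 0.4359 A
P_R3 = I² × R3 = (0.4359)² × 16.6 = 3.154 W

3.15 W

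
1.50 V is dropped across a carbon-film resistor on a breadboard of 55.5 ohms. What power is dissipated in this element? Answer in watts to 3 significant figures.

0.0405 W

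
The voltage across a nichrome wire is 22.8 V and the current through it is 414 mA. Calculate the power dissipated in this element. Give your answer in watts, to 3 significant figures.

Since both terminal voltage and current are stated, P = V I gives the power in one step.
P = 22.8 V × 0.4140 A = 9.439 W

9.44 W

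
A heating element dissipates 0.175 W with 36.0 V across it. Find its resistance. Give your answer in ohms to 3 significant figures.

7410 Ω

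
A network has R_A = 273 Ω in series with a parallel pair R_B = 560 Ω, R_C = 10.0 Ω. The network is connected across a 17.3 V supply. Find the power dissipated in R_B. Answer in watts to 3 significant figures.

0.000645 W

Reduce the parallel pair to R_p first; the network is then a simple series string.
R_p = (560×10.0)/(560+10.0) = 9.825 Ω
R_total = 273 + 9.825 = 282.8 Ω
I = V / R_total = 17.3 / 282.8 = 0.06117 A
Voltage across the parallel pair: V_p = I × R_p = 0.06117 × 9.825 = 0.6010 V
R_B is across V_p, so use P = V²/R for that branch.
P_R_B = (0.6010)² / 560 = 0.0006449 W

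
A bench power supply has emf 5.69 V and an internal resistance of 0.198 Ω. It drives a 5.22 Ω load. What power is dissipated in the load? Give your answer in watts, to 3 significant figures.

With r and R in series, I = ε/(r+R); the load dissipates I²R.
I = ε / (r + R) = 5.69 / (0.198 + 5.22) = 1.050 A
P_load = I² R = (1.050)² × 5.22 = 5.757 W

5.76 W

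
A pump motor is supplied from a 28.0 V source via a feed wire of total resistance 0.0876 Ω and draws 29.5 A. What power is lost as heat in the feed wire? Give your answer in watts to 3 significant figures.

76.2 W

The feed wire is a series resistance carrying the load current; its dissipation is I²R_line.
The feed wire carries the full 29.5 A.
P_line = I² R_line = (29.50)² × 0.0876 = 76.23 W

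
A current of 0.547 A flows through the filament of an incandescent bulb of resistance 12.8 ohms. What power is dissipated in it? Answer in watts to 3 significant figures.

3.83 W

Current and resistance are given, so P = I²R is the direct form.
P = (0.5470 A)² × 12.8 Ω = 3.830 W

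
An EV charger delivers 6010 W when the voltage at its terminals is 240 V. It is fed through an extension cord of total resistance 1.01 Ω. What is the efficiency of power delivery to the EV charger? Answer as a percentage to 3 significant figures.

90.5 %

I = P / V = 6010 / 240 = 25.04 A through the extension cord.
P_line = I² R_line = (25.04)² × 1.01 = 633.4 W
P_source = P_load + P_line = 6010 + 633.4 = 6643 W
η = P_load / P_source = 6010 / 6643 = 0.9047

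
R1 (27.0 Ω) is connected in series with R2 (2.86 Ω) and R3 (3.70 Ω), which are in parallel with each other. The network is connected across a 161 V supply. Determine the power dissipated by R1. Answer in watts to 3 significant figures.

855 W

First combine the parallel branches into one equivalent R_p, then R1 + R_p is a series pair.
R_p = (2.86×3.70)/(2.86+3.70) = 1.613 Ω
R_total = 27.0 + 1.613 = 28.61 Ω
I = V / R_total = 161 / 28.61 = 5.627 A
R1 carries the full series current, so P = I²R.
P_R1 = (5.627)² × 27.0 = 854.8 W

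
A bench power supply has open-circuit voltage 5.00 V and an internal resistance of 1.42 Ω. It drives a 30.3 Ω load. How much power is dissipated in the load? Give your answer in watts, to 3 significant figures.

Find the circuit current first, then P = I²R for the load (series elements share I).
I = ε / (r + R) = 5.00 / (1.42 + 30.3) = 0.1576 A
P_load = I² R = (0.1576)² × 30.3 = 0.7529 W

0.753 W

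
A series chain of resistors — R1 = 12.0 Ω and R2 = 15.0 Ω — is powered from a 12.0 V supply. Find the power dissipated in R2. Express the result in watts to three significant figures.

The current is common to all series resistors; compute it, then apply P = I²R for the target.
R_total = 12.0 + 15.0 = 27.00 Ω
I = V / R_total = 12.0 / 27.00 = 0.4444 A
P_R2 = I² × R2 = (0.4444)² × 15.0 = 2.963 W

2.96 W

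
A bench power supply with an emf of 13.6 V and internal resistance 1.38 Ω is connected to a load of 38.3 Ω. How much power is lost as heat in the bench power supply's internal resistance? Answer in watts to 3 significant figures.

The internal resistance carries the same current as the load; P_int = I²r.
I = ε / (r + R) = 13.6 / (1.38 + 38.3) = 0.3427 A
P_int = I² r = (0.3427)² × 1.38 = 0.1621 W

0.162 W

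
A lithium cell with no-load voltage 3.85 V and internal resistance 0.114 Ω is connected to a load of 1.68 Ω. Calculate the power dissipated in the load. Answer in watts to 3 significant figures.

With r and R in series, I = ε/(r+R); the load dissipates I²R.
I = ε / (r + R) = 3.85 / (0.114 + 1.68) = 2.146 A
P_load = I² R = (2.146)² × 1.68 = 7.737 W

7.74 W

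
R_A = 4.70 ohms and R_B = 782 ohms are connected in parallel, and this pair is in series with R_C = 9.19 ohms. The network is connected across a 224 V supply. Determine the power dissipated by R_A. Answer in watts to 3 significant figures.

Reduce the parallel combination to a single R_p; the circuit then becomes R_p in series with the remaining resistor.
R_p = (4.70×782)/(4.70+782) = 4.672 Ω
R_total = R_p + 9.19 = 4.672 + 9.19 = 13.86 Ω
I = V / R_total = 224 / 13.86 = 16.16 A
Voltage across the parallel pair: V_p = I × R_p = 16.16 × 4.672 = 75.50 V
R_A has V_p across it, so P = V_p²/R_A.
P_R_A = (75.50)² / 4.70 = 1213 W

1210 W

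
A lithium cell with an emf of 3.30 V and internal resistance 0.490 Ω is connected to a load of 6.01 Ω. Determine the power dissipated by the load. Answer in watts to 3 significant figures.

Load and internal resistance form a series loop — compute the loop current, then the load power via I²R.
I = ε / (r + R) = 3.30 / (0.490 + 6.01) = 0.5077 A
P_load = I² R = (0.5077)² × 6.01 = 1.549 W

1.55 W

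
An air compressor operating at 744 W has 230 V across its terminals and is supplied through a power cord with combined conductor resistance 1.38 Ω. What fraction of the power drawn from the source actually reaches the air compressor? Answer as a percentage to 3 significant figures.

98.1 %

I = P / V = 744 / 230 = 3.235 A through the power cord.
P_line = I² R_line = (3.235)² × 1.38 = 14.44 W
P_source = P_load + P_line = 744.0 + 14.44 = 758.4 W
η = P_load / P_source = 744.0 / 758.4 = 0.9810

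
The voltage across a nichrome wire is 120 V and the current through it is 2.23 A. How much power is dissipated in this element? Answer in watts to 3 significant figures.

268 W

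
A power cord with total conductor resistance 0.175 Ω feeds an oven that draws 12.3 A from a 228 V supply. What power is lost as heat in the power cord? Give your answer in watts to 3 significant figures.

Only the current and the line resistance are needed for the I²R loss.
The power cord carries the full 12.3 A.
P_line = I² R_line = (12.30)² × 0.175 = 26.48 W

26.5 W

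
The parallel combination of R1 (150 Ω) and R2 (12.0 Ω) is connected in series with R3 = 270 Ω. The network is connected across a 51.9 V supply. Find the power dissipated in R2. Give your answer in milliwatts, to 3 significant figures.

351 mW

First find R_p for the parallel pair, then treat R_p + R3 as a series loop.
R_p = (150×12.0)/(150+12.0) = 11.11 Ω
R_total = R_p + 270 = 11.11 + 270 = 281.1 Ω
I = V / R_total = 51.9 / 281.1 = 0.1846 A
Voltage across the parallel pair: V_p = I × R_p = 0.1846 × 11.11 = 2.051 V
R2 sits across V_p; its power is V_p²/R.
P_R2 = (2.051)² / 12.0 = 0.3507 W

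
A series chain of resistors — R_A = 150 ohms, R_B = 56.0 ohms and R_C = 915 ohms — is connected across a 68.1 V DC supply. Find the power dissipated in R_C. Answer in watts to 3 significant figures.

3.38 W

Since the resistors are in series they all carry the loop current I = V/R_total; the power in any one is I²R.
R_total = 150 + 56.0 + 915 = 1121 Ω
I = V / R_total = 68.1 / 1121 = 0.06075 A
P_R_C = I² × R_C = (0.06075)² × 915 = 3.377 W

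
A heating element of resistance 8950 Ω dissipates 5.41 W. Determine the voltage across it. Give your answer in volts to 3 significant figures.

220 V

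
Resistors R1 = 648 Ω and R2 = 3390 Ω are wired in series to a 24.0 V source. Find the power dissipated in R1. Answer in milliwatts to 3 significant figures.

22.9 mW

In a series string the same current flows through every resistor — find that current, then P = I²R for the one we want.
R_total = 648 + 3390 = 4038 Ω
I = V / R_total = 24.0 / 4038 = 0.005944 A
P_R1 = I² × R1 = (0.005944)² × 648 = 0.02289 W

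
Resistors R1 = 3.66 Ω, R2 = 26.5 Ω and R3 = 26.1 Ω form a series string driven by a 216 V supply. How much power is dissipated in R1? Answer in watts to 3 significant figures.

The current is common to all series resistors; compute it, then apply P = I²R for the target.
R_total = 3.66 + 26.5 + 26.1 = 56.26 Ω
I = V / R_total = 216 / 56.26 = 3.839 A
P_R1 = I² × R1 = (3.839)² × 3.66 = 53.95 W

53.9 W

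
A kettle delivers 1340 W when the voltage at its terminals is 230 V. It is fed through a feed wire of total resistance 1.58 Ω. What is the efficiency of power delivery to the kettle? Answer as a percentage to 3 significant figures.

96.2 %

I = P / V = 1340 / 230 = 5.826 A through the feed wire.
P_line = I² R_line = (5.826)² × 1.58 = 53.63 W
P_source = P_load + P_line = 1340 + 53.63 = 1394 W
η = P_load / P_source = 1340 / 1394 = 0.9615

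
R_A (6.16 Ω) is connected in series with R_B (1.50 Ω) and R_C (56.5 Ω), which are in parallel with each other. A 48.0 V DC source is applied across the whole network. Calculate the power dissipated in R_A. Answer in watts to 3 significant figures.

244 W

Reduce the parallel pair to R_p first; the network is then a simple series string.
R_p = (1.50×56.5)/(1.50+56.5) = 1.461 Ω
R_total = 6.16 + 1.461 = 7.621 Ω
I = V / R_total = 48.0 / 7.621 = 6.298 A
R_A is in the main series path, so its power is I²R_A.
P_R_A = (6.298)² × 6.16 = 244.4 W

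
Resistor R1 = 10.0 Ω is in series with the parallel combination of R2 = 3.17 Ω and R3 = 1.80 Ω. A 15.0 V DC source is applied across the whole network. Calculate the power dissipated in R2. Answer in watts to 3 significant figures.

Replace R2 and R3 with their parallel equivalent so the circuit becomes R1 in series with R_p.
R_p = (3.17×1.80)/(3.17+1.80) = 1.148 Ω
R_total = 10.0 + 1.148 = 11.15 Ω
I = V / R_total = 15.0 / 11.15 = 1.346 A
Voltage across the parallel pair: V_p = I × R_p = 1.346 × 1.148 = 1.545 V
R2 is across V_p, so use P = V²/R for that branch.
P_R2 = (1.545)² / 3.17 = 0.7528 W

0.753 W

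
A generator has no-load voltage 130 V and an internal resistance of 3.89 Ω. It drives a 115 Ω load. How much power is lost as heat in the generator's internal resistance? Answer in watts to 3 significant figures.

Internal loss is I²r, with I set by the total series resistance r+R.
I = ε / (r + R) = 130 / (3.89 + 115) = 1.093 A
P_int = I² r = (1.093)² × 3.89 = 4.651 W

4.65 W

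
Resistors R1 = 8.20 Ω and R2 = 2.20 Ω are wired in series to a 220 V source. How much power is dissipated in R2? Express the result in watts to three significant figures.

984 W

The current is common to all series resistors; compute it, then apply P = I²R for the target.
R_total = 8.20 + 2.20 = 10.40 Ω
I = V / R_total = 220 / 10.40 = 21.15 A
P_R2 = I² × R2 = (21.15)² × 2.20 = 984.5 W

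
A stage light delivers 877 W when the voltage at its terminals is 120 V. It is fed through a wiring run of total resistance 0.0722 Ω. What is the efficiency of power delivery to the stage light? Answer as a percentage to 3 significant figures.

99.6 %

I = P / V = 877 / 120 = 7.308 A through the wiring run.
P_line = I² R_line = (7.308)² × 0.0722 = 3.856 W
P_source = P_load + P_line = 877.0 + 3.856 = 880.9 W
η = P_load / P_source = 877.0 / 880.9 = 0.9956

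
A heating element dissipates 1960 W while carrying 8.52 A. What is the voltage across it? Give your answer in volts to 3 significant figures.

230 V

From P = V I = I²R = V²/R, with the two given quantities we get V = P / I.
V = 1960 / 8.520 = 230.0 V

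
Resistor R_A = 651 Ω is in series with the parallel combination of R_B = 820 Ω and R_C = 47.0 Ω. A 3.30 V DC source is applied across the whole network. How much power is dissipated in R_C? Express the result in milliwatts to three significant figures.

0.947 mW

Collapse R_B‖R_C to a single equivalent, reducing the network to two series elements.
R_p = (820×47.0)/(820+47.0) = 44.45 Ω
R_total = 651 + 44.45 = 695.5 Ω
I = V / R_total = 3.30 / 695.5 = 0.004745 A
Voltage across the parallel pair: V_p = I × R_p = 0.004745 × 44.45 = 0.2109 V
With V_p across R_C, its power is V_p²/R_C.
P_R_C = (0.2109)² / 47.0 = 0.0009466 W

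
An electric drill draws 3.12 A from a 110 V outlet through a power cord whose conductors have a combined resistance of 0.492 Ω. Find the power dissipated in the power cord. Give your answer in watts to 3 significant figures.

4.79 W

Only the current and the line resistance are needed for the I²R loss.
The power cord carries the full 3.12 A.
P_line = I² R_line = (3.120)² × 0.492 = 4.789 W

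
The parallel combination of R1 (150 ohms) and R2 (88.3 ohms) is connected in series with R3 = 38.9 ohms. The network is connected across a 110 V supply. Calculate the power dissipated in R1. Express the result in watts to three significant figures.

27.9 W

Combine R1 and R2 into their parallel equivalent first, reducing the network to two series resistors.
R_p = (150×88.3)/(150+88.3) = 55.58 Ω
R_total = R_p + 38.9 = 55.58 + 38.9 = 94.48 Ω
I = V / R_total = 110 / 94.48 = 1.164 A
Voltage across the parallel pair: V_p = I × R_p = 1.164 × 55.58 = 64.71 V
R1 sits across V_p; its power is V_p²/R.
P_R1 = (64.71)² / 150 = 27.92 W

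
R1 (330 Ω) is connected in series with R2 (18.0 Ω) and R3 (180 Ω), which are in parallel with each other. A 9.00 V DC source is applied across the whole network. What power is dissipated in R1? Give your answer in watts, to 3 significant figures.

Reduce the parallel pair to R_p first; the network is then a simple series string.
R_p = (18.0×180)/(18.0+180) = 16.36 Ω
R_total = 330 + 16.36 = 346.4 Ω
I = V / R_total = 9.00 / 346.4 = 0.02598 A
R1 carries the full series current, so P = I²R.
P_R1 = (0.02598)² × 330 = 0.2228 W

0.223 W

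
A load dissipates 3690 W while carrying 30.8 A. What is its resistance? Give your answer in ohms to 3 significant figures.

3.89 Ω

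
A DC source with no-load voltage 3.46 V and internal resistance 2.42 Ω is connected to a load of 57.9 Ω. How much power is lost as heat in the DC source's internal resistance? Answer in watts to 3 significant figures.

0.00796 W

The internal resistance carries the same current as the load; P_int = I²r.
I = ε / (r + R) = 3.46 / (2.42 + 57.9) = 0.05736 A
P_int = I² r = (0.05736)² × 2.42 = 0.007962 W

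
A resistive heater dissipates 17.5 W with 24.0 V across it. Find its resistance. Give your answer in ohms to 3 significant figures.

32.9 Ω

Rearranging the power relation for the two known quantities gives R = V² / P.
R = (24.0)² / 17.5 = 32.91 Ω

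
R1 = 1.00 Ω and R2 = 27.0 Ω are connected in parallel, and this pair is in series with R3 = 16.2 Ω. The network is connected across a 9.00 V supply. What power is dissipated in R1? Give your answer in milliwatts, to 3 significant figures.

256 mW

Reduce the parallel combination to a single R_p; the circuit then becomes R_p in series with the remaining resistor.
R_p = (1.00×27.0)/(1.00+27.0) = 0.9643 Ω
R_total = R_p + 16.2 = 0.9643 + 16.2 = 17.16 Ω
I = V / R_total = 9.00 / 17.16 = 0.5243 A
Voltage across the parallel pair: V_p = I × R_p = 0.5243 × 0.9643 = 0.5056 V
R1 sits across V_p; its power is V_p²/R.
P_R1 = (0.5056)² / 1.00 = 0.2556 W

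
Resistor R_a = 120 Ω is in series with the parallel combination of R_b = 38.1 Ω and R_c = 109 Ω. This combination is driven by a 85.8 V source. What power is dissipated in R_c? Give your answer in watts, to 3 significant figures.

2.45 W

Replace R_b and R_c with their parallel equivalent so the circuit becomes R_a in series with R_p.
R_p = (38.1×109)/(38.1+109) = 28.23 Ω
R_total = 120 + 28.23 = 148.2 Ω
I = V / R_total = 85.8 / 148.2 = 0.5788 A
Voltage across the parallel pair: V_p = I × R_p = 0.5788 × 28.23 = 16.34 V
R_c is across V_p, so use P = V²/R for that branch.
P_R_c = (16.34)² / 109 = 2.450 W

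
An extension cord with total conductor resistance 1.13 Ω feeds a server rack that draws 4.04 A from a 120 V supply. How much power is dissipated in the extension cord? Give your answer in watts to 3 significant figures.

Line loss is just I²R for the cable — we know both I and R_line directly.
The extension cord carries the full 4.04 A.
P_line = I² R_line = (4.040)² × 1.13 = 18.44 W

18.4 W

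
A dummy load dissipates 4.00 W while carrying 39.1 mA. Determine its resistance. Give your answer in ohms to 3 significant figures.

2620 Ω

Inverting the appropriate power form: R = P / I².
R = 4.00 / (0.03910)² = 2616 Ω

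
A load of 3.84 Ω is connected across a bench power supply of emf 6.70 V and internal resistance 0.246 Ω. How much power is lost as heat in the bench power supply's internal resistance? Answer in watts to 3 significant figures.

0.661 W

The source's internal resistance is just another series element carrying I; its dissipation is I²r.
I = ε / (r + R) = 6.70 / (0.246 + 3.84) = 1.640 A
P_int = I² r = (1.640)² × 0.246 = 0.6614 W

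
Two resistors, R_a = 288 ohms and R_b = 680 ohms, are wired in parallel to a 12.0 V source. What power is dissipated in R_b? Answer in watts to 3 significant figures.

Every branch has 12.0 V across it, so for R_b the power is simply V²/R.
P_R_b = V² / R_b = (12.0)² / 680 Ω = 0.2118 W

0.212 W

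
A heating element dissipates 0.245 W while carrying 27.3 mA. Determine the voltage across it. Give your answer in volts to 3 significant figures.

8.97 V

Inverting the appropriate power form: V = P / I.
V = 0.245 / 0.02730 = 8.974 V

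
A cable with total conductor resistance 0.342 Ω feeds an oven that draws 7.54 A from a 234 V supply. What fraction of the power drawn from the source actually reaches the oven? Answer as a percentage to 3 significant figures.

98.9 %

The cable carries the full 7.54 A.
P_line = I² R_line = (7.540)² × 0.342 = 19.44 W
P_source = V I = 234 × 7.540 = 1764 W; P_load = 1745 W
η = P_load / P_source = 1745 / 1764 = 0.9890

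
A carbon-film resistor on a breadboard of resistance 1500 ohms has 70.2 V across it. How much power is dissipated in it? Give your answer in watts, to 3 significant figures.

V and R are stated; P = V²/R avoids computing the current.
P = (70.2 V)² / 1500 Ω = 3.285 W

3.29 W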